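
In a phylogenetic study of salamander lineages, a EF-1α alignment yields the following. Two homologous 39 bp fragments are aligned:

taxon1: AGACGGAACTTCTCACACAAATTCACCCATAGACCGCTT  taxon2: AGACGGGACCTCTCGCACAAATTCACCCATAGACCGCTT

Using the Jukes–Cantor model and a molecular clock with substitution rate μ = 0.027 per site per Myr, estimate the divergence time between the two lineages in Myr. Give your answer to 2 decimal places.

1.50

The sequences differ at 3 of 39 sites (7, 10, 15), so p = 3/39 ≈ 0.076923.
d = −(3/4) ln(1 − 4p/3) = −0.75 ln(1 − 0.102564) = −0.75 ln(0.897436)
  = −0.75 × (-0.108213) = 0.081160 substitutions/site.
Under a molecular clock d = 2μt, so t = d/(2μ) = 0.081160 / (2 × 0.027) = 1.50 Myr.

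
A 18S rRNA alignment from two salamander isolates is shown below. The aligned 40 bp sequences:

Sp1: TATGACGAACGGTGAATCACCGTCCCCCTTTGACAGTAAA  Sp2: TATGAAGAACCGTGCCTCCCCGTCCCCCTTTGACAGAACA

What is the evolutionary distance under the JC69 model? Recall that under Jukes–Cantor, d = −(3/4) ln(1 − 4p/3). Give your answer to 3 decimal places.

The sequences differ at 7 of 40 sites (6, 11, 15, 16, 19, 37, 39), so p = 7/40 = 0.175.
d = −(3/4) ln(1 − 4p/3) = −0.75 ln(1 − 0.233333) = −0.75 ln(0.766667)
  = −0.75 × (-0.265703) = 0.199277 substitutions/site.

0.199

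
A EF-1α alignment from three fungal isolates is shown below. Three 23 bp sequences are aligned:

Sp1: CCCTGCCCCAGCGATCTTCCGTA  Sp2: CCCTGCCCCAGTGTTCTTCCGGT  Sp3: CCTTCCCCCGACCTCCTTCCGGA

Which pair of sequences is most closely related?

Sp1 and Sp2

Sp1–Sp2: 4/23 differ, p = 0.174, d = 0.198.
Sp1–Sp3: 8/23 differ, p = 0.348, d = 0.467.
Sp2–Sp3: 8/23 differ, p = 0.348, d = 0.467.
The smallest distance is between Sp1 and Sp2.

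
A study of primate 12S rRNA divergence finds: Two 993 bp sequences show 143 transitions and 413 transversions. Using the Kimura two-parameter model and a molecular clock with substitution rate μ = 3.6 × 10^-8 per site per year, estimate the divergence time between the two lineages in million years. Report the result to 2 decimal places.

14.64

P = 143/993 ≈ 0.144008 and Q = 413/993 ≈ 0.415911.
Under the Kimura two-parameter model, d = −½ ln(1 − 2P − Q) − ¼ ln(1 − 2Q).
1 − 2P − Q = 0.296073, giving −½ ln(0.296073) = 0.608575.
1 − 2Q = 0.168178, giving −¼ ln(0.168178) = 0.445683.
d = 0.608575 + 0.445683 = 1.054258.
Under a molecular clock d = 2μt, so t = d/(2μ) = 1.054258 / (2 × 3.6 × 10^-8) = 14.64 million years.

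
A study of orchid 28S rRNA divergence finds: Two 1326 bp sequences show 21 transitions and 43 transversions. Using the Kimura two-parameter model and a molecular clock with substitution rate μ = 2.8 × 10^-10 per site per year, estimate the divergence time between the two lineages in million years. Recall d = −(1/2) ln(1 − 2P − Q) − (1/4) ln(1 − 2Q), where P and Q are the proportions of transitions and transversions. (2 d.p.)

89.09

P = 21/1326 ≈ 0.015837 and Q = 43/1326 ≈ 0.032428.
Under the Kimura two-parameter model, d = −½ ln(1 − 2P − Q) − ¼ ln(1 − 2Q).
1 − 2P − Q = 0.935898, giving −½ ln(0.935898) = 0.033124.
1 − 2Q = 0.935144, giving −¼ ln(0.935144) = 0.016764.
d = 0.033124 + 0.016764 = 0.049888.
Under a molecular clock d = 2μt, so t = d/(2μ) = 0.049888 / (2 × 2.8 × 10^-10) = 89.09 million years.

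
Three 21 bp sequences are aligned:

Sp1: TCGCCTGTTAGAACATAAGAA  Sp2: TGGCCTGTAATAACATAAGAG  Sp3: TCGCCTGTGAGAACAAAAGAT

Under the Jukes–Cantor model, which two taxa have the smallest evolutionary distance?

Sp1 and Sp3

Sp1–Sp2: 4/21 differ, p = 0.190, d = 0.220.
Sp1–Sp3: 3/21 differ, p = 0.143, d = 0.158.
Sp2–Sp3: 5/21 differ, p = 0.238, d = 0.286.
The smallest distance is between Sp1 and Sp3.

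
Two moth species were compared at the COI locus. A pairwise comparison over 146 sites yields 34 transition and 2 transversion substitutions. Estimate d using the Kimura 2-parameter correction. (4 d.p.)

0.3334

P = 34/146 ≈ 0.232877 and Q = 2/146 ≈ 0.013699.
Under the Kimura two-parameter model, d = −½ ln(1 − 2P − Q) − ¼ ln(1 − 2Q).
1 − 2P − Q = 0.520547, giving −½ ln(0.520547) = 0.326438.
1 − 2Q = 0.972602, giving −¼ ln(0.972602) = 0.006945.
d = 0.326438 + 0.006945 = 0.333383.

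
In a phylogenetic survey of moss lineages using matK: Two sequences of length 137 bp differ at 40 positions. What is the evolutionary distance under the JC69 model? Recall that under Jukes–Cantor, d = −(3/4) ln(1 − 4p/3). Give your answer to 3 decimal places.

p = 40/137 ≈ 0.291971.
d = −(3/4) ln(1 − 4p/3) = −0.75 ln(1 − 0.389295) = −0.75 ln(0.610705)
  = −0.75 × (-0.493141) = 0.369856 substitutions/site.

0.370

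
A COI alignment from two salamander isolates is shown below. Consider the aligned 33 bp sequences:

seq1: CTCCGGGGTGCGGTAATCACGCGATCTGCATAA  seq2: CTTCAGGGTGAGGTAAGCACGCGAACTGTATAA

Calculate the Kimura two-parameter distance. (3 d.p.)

Of 33 sites, 3 differences are transitions and 3 are transversions, so P = 3/33 ≈ 0.090909 and Q = 3/33 ≈ 0.090909.
Under the Kimura two-parameter model, d = −½ ln(1 − 2P − Q) − ¼ ln(1 − 2Q).
1 − 2P − Q = 0.727273, giving −½ ln(0.727273) = 0.159227.
1 − 2Q = 0.818182, giving −¼ ln(0.818182) = 0.050168.
d = 0.159227 + 0.050168 = 0.209395.

0.209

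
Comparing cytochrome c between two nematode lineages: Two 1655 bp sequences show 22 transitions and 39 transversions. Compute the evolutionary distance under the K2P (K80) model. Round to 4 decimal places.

0.0378

P = 22/1655 ≈ 0.013293 and Q = 39/1655 ≈ 0.023565.
Under the Kimura two-parameter model, d = −½ ln(1 − 2P − Q) − ¼ ln(1 − 2Q).
1 − 2P − Q = 0.949849, giving −½ ln(0.949849) = 0.025726.
1 − 2Q = 0.95287, giving −¼ ln(0.95287) = 0.012069.
d = 0.025726 + 0.012069 = 0.037795.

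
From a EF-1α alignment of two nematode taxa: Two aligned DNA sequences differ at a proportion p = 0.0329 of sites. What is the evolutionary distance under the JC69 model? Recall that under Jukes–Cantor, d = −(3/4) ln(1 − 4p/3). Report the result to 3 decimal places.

0.034

d = −(3/4) ln(1 − 4p/3) = −0.75 ln(1 − 0.043867) = −0.75 ln(0.956133)
  = −0.75 × (-0.044858) = 0.033644 substitutions/site.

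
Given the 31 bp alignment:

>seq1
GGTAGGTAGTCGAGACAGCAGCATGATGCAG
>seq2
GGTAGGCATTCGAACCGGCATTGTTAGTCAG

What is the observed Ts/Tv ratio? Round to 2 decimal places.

0.83

Transitions are A↔G and C↔T; transversions are all other mismatches.
Transitions: 5. Transversions: 6.
R = 5/6 = 0.833333… ≈ 0.83 (to 2 d.p.).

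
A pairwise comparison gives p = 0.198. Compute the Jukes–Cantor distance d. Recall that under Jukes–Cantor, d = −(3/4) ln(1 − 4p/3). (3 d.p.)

d = −(3/4) ln(1 − 4p/3) = −0.75 ln(1 − 0.264) = −0.75 ln(0.736)
  = −0.75 × (-0.306525) = 0.229894 substitutions/site.

0.230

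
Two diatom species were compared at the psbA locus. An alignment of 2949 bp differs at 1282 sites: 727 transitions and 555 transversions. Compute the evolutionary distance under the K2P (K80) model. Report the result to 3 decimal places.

0.690

P = 727/2949 ≈ 0.246524 and Q = 555/2949 ≈ 0.188199.
Under the Kimura two-parameter model, d = −½ ln(1 − 2P − Q) − ¼ ln(1 − 2Q).
1 − 2P − Q = 0.318753, giving −½ ln(0.318753) = 0.571669.
1 − 2Q = 0.623602, giving −¼ ln(0.623602) = 0.118061.
d = 0.571669 + 0.118061 = 0.689730.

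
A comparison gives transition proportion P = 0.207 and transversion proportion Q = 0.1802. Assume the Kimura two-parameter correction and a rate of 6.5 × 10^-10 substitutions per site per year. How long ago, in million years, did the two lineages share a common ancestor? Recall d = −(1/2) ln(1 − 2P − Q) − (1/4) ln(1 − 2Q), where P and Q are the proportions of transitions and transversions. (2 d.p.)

432.83

Under the Kimura two-parameter model, d = −½ ln(1 − 2P − Q) − ¼ ln(1 − 2Q).
1 − 2P − Q = 0.4058, giving −½ ln(0.4058) = 0.450947.
1 − 2Q = 0.6396, giving −¼ ln(0.6396) = 0.111728.
d = 0.450947 + 0.111728 = 0.562675.
Under a molecular clock d = 2μt, so t = d/(2μ) = 0.562675 / (2 × 6.5 × 10^-10) = 432.83 million years.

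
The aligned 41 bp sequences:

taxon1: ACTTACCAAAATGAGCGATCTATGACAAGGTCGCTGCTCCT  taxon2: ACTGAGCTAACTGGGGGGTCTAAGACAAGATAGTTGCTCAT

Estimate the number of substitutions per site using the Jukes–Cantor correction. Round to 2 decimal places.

The sequences differ at 12 of 41 sites, so p = 12/41 ≈ 0.292683.
d = −(3/4) ln(1 − 4p/3) = −0.75 ln(1 − 0.390244) = −0.75 ln(0.609756)
  = −0.75 × (-0.494696) = 0.371022 substitutions/site.

0.37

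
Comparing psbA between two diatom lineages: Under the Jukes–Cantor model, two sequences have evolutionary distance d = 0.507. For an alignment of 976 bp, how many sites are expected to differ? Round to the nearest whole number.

360

Invert JC69: p = (3/4)(1 − e^(−4d/3)) = 0.75 × (1 − e^(-0.676)) = 0.75 × (1 − 0.508648) = 0.368514.
Expected differing sites = pL ≈ 0.368514 × 976 = 359.669664 ≈ 360.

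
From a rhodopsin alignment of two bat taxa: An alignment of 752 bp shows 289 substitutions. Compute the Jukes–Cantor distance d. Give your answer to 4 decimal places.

0.5387

p = 289/752 ≈ 0.384309.
d = −(3/4) ln(1 − 4p/3) = −0.75 ln(1 − 0.512412) = −0.75 ln(0.487588)
  = −0.75 × (-0.718284) = 0.538713 substitutions/site.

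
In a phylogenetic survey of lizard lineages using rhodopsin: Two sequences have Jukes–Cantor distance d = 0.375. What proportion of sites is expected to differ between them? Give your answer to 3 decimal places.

0.295

p = (3/4)(1 − e^(−4d/3)) = 0.75 × (1 − e^(-0.5)) = 0.75 × (1 − 0.606531) = 0.295102.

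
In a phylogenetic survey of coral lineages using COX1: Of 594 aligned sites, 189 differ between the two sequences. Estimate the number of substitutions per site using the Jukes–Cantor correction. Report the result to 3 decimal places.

p = 189/594 ≈ 0.318182.
d = −(3/4) ln(1 − 4p/3) = −0.75 ln(1 − 0.424243) = −0.75 ln(0.575757)
  = −0.75 × (-0.552070) = 0.414053 substitutions/site.

0.414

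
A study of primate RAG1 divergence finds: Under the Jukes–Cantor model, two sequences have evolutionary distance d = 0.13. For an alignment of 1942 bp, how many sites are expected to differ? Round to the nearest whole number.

232

Invert JC69: p = (3/4)(1 − e^(−4d/3)) = 0.75 × (1 − e^(-0.173333)) = 0.75 × (1 − 0.840858) = 0.119357.
Expected differing sites = pL ≈ 0.119357 × 1942 = 231.791294 ≈ 232.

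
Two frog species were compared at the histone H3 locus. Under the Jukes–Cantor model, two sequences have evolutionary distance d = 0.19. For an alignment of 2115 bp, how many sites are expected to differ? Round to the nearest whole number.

Invert JC69: p = (3/4)(1 − e^(−4d/3)) = 0.75 × (1 − e^(-0.253333)) = 0.75 × (1 − 0.776209) = 0.167843.
Expected differing sites = pL ≈ 0.167843 × 2115 = 354.987945 ≈ 355.

355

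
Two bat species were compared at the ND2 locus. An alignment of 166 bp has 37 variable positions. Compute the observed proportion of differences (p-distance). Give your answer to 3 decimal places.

p = 37/166 = 0.222891… ≈ 0.223 (to 3 d.p.).

0.223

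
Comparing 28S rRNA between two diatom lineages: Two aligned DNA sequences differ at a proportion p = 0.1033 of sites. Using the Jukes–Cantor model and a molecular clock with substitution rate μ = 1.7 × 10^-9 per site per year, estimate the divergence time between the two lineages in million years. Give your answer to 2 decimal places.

d = −(3/4) ln(1 − 4p/3) = −0.75 ln(1 − 0.137733) = −0.75 ln(0.862267)
  = −0.75 × (-0.148190) = 0.111143 substitutions/site.
Under a molecular clock d = 2μt, so t = d/(2μ) = 0.111143 / (2 × 1.7 × 10^-9) = 32.69 million years.

32.69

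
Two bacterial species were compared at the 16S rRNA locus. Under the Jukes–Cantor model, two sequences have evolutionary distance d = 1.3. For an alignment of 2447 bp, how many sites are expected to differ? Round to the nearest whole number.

Invert JC69: p = (3/4)(1 − e^(−4d/3)) = 0.75 × (1 − e^(-1.733333)) = 0.75 × (1 − 0.176695) = 0.617479.
Expected differing sites = pL ≈ 0.617479 × 2447 = 1510.971113 ≈ 1511.

1511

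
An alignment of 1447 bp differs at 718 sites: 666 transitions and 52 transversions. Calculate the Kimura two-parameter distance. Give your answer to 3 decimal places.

1.586

P = 666/1447 ≈ 0.460263 and Q = 52/1447 ≈ 0.035936.
Under the Kimura two-parameter model, d = −½ ln(1 − 2P − Q) − ¼ ln(1 − 2Q).
1 − 2P − Q = 0.043538, giving −½ ln(0.043538) = 1.567061.
1 − 2Q = 0.928128, giving −¼ ln(0.928128) = 0.018646.
d = 1.567061 + 0.018646 = 1.585707.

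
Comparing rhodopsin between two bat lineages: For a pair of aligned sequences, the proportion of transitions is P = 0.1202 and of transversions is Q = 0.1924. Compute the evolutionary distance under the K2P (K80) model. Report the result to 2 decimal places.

Under the Kimura two-parameter model, d = −½ ln(1 − 2P − Q) − ¼ ln(1 − 2Q).
1 − 2P − Q = 0.5672, giving −½ ln(0.5672) = 0.283522.
1 − 2Q = 0.6152, giving −¼ ln(0.6152) = 0.121452.
d = 0.283522 + 0.121452 = 0.404974.

0.40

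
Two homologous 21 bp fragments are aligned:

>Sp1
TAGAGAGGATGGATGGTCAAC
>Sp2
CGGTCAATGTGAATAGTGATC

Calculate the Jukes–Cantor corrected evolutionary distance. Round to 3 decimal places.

0.899

The sequences differ at 11 of 21 sites, so p = 11/21 ≈ 0.52381.
d = −(3/4) ln(1 − 4p/3) = −0.75 ln(1 − 0.698413) = −0.75 ln(0.301587)
  = −0.75 × (-1.198697) = 0.899023 substitutions/site.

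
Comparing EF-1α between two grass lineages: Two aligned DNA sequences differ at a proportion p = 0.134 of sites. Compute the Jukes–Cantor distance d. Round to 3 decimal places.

0.148

d = −(3/4) ln(1 − 4p/3) = −0.75 ln(1 − 0.178667) = −0.75 ln(0.821333)
  = −0.75 × (-0.196827) = 0.147620 substitutions/site.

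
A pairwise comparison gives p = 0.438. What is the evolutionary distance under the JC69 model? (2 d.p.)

d = −(3/4) ln(1 − 4p/3) = −0.75 ln(1 − 0.584) = −0.75 ln(0.416)
  = −0.75 × (-0.877070) = 0.657803 substitutions/site.

0.66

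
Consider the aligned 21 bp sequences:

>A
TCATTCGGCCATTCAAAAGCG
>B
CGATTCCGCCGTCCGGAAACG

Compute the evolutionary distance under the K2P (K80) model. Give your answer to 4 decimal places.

0.6021

Of 21 sites, 6 differences are transitions and 2 are transversions, so P = 6/21 ≈ 0.285714 and Q = 2/21 ≈ 0.095238.
Under the Kimura two-parameter model, d = −½ ln(1 − 2P − Q) − ¼ ln(1 − 2Q).
1 − 2P − Q = 0.333334, giving −½ ln(0.333334) = 0.549305.
1 − 2Q = 0.809524, giving −¼ ln(0.809524) = 0.052827.
d = 0.549305 + 0.052827 = 0.602132.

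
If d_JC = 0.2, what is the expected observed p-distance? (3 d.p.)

0.176

p = (3/4)(1 − e^(−4d/3)) = 0.75 × (1 − e^(-0.266667)) = 0.75 × (1 − 0.765928) = 0.175554.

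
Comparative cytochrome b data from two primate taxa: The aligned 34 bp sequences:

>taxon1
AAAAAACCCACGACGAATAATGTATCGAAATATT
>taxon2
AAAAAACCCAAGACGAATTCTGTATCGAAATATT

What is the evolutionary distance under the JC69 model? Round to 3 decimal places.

0.094

The sequences differ at 3 of 34 sites (11, 19, 20), so p = 3/34 ≈ 0.088235.
d = −(3/4) ln(1 − 4p/3) = −0.75 ln(1 − 0.117647) = −0.75 ln(0.882353)
  = −0.75 × (-0.125163) = 0.093872 substitutions/site.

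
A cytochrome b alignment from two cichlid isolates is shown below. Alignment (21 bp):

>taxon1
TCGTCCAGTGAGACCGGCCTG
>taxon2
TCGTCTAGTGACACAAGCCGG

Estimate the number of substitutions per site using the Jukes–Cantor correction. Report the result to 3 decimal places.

0.286

The sequences differ at 5 of 21 sites (6, 12, 15, 16, 20), so p = 5/21 ≈ 0.238095.
d = −(3/4) ln(1 − 4p/3) = −0.75 ln(1 − 0.31746) = −0.75 ln(0.68254)
  = −0.75 × (-0.381934) = 0.286451 substitutions/site.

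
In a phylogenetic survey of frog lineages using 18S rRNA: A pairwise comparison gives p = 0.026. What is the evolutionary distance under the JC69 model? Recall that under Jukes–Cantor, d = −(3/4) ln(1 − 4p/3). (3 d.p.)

0.026

d = −(3/4) ln(1 − 4p/3) = −0.75 ln(1 − 0.034667) = −0.75 ln(0.965333)
  = −0.75 × (-0.035282) = 0.026462 substitutions/site.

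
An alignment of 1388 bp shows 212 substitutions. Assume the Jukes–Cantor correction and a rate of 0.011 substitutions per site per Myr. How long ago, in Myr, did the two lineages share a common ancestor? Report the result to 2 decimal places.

7.76

p = 212/1388 ≈ 0.152738.
d = −(3/4) ln(1 − 4p/3) = −0.75 ln(1 − 0.203651) = −0.75 ln(0.796349)
  = −0.75 × (-0.227718) = 0.170789 substitutions/site.
Under a molecular clock d = 2μt, so t = d/(2μ) = 0.170789 / (2 × 0.011) = 7.76 Myr.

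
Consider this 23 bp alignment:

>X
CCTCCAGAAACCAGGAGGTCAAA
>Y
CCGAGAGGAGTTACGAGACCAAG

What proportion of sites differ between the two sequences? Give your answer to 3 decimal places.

The sequences differ at 11 of 23 positions.
p = 11/23 = 0.478260… ≈ 0.478 (to 3 d.p.).

0.478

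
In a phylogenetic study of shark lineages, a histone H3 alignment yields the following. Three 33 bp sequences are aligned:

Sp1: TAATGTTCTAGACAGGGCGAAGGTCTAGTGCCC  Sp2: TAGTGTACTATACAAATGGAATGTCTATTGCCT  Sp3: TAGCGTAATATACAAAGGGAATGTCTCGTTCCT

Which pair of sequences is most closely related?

Sp2 and Sp3

Sp1–Sp2: 10/33 differ, p = 0.303, d = 0.388.
Sp1–Sp3: 12/33 differ, p = 0.364, d = 0.497.
Sp2–Sp3: 6/33 differ, p = 0.182, d = 0.208.
The smallest distance is between Sp2 and Sp3.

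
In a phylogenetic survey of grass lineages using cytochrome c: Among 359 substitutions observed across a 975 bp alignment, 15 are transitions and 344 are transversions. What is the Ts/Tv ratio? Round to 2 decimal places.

0.04

R = 15/344 = 0.043604… ≈ 0.04 (to 2 d.p.).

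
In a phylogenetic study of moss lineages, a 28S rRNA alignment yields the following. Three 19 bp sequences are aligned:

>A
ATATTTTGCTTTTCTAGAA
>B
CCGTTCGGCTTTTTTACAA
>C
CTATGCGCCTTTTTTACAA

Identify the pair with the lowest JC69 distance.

B and C

A–B: 7/19 differ, p = 0.368, d = 0.507.
A–C: 7/19 differ, p = 0.368, d = 0.507.
B–C: 4/19 differ, p = 0.211, d = 0.247.
The smallest distance is between B and C.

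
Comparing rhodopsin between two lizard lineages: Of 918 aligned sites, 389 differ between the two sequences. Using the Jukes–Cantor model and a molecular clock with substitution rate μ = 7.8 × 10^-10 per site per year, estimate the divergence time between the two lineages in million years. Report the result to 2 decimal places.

400.19

p = 389/918 ≈ 0.423747.
d = −(3/4) ln(1 − 4p/3) = −0.75 ln(1 − 0.564996) = −0.75 ln(0.435004)
  = −0.75 × (-0.832400) = 0.624300 substitutions/site.
Under a molecular clock d = 2μt, so t = d/(2μ) = 0.624300 / (2 × 7.8 × 10^-10) = 400.19 million years.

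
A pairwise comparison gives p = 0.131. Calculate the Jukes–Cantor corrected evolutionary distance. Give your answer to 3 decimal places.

0.144

d = −(3/4) ln(1 − 4p/3) = −0.75 ln(1 − 0.174667) = −0.75 ln(0.825333)
  = −0.75 × (-0.191968) = 0.143976 substitutions/site.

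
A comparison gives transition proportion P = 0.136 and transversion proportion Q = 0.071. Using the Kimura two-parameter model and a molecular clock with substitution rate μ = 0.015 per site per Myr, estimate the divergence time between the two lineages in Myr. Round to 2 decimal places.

8.28

Under the Kimura two-parameter model, d = −½ ln(1 − 2P − Q) − ¼ ln(1 − 2Q).
1 − 2P − Q = 0.657, giving −½ ln(0.657) = 0.210036.
1 − 2Q = 0.858, giving −¼ ln(0.858) = 0.038288.
d = 0.210036 + 0.038288 = 0.248324.
Under a molecular clock d = 2μt, so t = d/(2μ) = 0.248324 / (2 × 0.015) = 8.28 Myr.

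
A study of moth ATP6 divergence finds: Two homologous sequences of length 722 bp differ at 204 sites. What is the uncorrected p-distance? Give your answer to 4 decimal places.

p = 204/722 = 0.282548… ≈ 0.2825 (to 4 d.p.).

0.2825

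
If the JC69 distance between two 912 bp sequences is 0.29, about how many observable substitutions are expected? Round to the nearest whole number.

219

Invert JC69: p = (3/4)(1 − e^(−4d/3)) = 0.75 × (1 − e^(-0.386667)) = 0.75 × (1 − 0.679317) = 0.240512.
Expected differing sites = pL ≈ 0.240512 × 912 = 219.346944 ≈ 219.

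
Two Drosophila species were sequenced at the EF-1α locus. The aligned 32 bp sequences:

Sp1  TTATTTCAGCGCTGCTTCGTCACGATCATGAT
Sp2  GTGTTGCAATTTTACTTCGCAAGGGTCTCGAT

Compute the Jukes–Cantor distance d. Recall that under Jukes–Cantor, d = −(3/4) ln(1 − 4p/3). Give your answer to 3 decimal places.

0.657

The sequences differ at 14 of 32 sites, so p = 14/32 = 0.4375.
d = −(3/4) ln(1 − 4p/3) = −0.75 ln(1 − 0.583333) = −0.75 ln(0.416667)
  = −0.75 × (-0.875468) = 0.656601 substitutions/site.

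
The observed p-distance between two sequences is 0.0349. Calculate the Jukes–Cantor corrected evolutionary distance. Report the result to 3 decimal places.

d = −(3/4) ln(1 − 4p/3) = −0.75 ln(1 − 0.046533) = −0.75 ln(0.953467)
  = −0.75 × (-0.047650) = 0.035738 substitutions/site.

0.036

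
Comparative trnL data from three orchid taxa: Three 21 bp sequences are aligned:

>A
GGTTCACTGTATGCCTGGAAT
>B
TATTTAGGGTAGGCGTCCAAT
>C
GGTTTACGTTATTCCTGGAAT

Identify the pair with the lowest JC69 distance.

A and C

A–B: 9/21 differ, p = 0.429, d = 0.635.
A–C: 4/21 differ, p = 0.190, d = 0.220.
B–C: 9/21 differ, p = 0.429, d = 0.635.
The smallest distance is between A and C.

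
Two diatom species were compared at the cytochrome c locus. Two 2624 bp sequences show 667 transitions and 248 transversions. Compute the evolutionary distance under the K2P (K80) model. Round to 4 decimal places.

0.5142

P = 667/2624 ≈ 0.254192 and Q = 248/2624 ≈ 0.094512.
Under the Kimura two-parameter model, d = −½ ln(1 − 2P − Q) − ¼ ln(1 − 2Q).
1 − 2P − Q = 0.397104, giving −½ ln(0.397104) = 0.461779.
1 − 2Q = 0.810976, giving −¼ ln(0.810976) = 0.052379.
d = 0.461779 + 0.052379 = 0.514158.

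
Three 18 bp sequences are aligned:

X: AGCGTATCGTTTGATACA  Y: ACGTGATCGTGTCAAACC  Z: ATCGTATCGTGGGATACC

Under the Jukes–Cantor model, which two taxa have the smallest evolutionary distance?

X–Y: 8/18 differ, p = 0.444, d = 0.673.
X–Z: 4/18 differ, p = 0.222, d = 0.264.
Y–Z: 7/18 differ, p = 0.389, d = 0.548.
The smallest distance is between X and Z.

X and Z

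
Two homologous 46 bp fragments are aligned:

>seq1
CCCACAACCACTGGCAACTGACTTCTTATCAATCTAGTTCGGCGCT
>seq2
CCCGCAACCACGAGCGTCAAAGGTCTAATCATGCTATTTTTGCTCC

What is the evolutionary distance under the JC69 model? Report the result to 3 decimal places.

0.509

The sequences differ at 17 of 46 sites, so p = 17/46 ≈ 0.369565.
d = −(3/4) ln(1 − 4p/3) = −0.75 ln(1 − 0.492753) = −0.75 ln(0.507247)
  = −0.75 × (-0.678757) = 0.509068 substitutions/site.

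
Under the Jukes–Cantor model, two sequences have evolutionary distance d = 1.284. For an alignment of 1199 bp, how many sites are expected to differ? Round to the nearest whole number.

737

Invert JC69: p = (3/4)(1 − e^(−4d/3)) = 0.75 × (1 − e^(-1.712)) = 0.75 × (1 − 0.180504) = 0.614622.
Expected differing sites = pL ≈ 0.614622 × 1199 = 736.931778 ≈ 737.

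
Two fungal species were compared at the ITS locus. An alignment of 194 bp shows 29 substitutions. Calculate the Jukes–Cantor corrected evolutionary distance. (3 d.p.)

p = 29/194 ≈ 0.149485.
d = −(3/4) ln(1 − 4p/3) = −0.75 ln(1 − 0.199313) = −0.75 ln(0.800687)
  = −0.75 × (-0.222285) = 0.166714 substitutions/site.

0.167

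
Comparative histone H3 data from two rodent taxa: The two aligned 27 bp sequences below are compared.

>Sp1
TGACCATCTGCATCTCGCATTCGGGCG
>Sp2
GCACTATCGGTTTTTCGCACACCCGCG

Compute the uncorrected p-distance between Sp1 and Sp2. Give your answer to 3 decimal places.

0.407

The sequences differ at 11 of 27 positions.
p = 11/27 = 0.407407… ≈ 0.407 (to 3 d.p.).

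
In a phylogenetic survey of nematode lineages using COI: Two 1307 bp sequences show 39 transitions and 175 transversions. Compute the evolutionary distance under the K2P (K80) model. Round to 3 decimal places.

P = 39/1307 ≈ 0.029839 and Q = 175/1307 ≈ 0.133894.
Under the Kimura two-parameter model, d = −½ ln(1 − 2P − Q) − ¼ ln(1 − 2Q).
1 − 2P − Q = 0.806428, giving −½ ln(0.806428) = 0.107570.
1 − 2Q = 0.732212, giving −¼ ln(0.732212) = 0.077921.
d = 0.107570 + 0.077921 = 0.185491.

0.185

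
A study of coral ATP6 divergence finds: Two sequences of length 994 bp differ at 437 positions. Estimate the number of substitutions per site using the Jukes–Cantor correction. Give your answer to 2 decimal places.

p = 437/994 ≈ 0.439638.
d = −(3/4) ln(1 − 4p/3) = −0.75 ln(1 − 0.586184) = −0.75 ln(0.413816)
  = −0.75 × (-0.882334) = 0.661751 substitutions/site.

0.66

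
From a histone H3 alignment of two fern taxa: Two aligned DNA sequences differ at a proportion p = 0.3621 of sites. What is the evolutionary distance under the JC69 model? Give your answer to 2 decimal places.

d = −(3/4) ln(1 − 4p/3) = −0.75 ln(1 − 0.4828) = −0.75 ln(0.5172)
  = −0.75 × (-0.659326) = 0.494495 substitutions/site.

0.49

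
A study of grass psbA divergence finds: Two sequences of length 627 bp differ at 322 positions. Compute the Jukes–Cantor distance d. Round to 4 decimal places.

p = 322/627 ≈ 0.513557.
d = −(3/4) ln(1 − 4p/3) = −0.75 ln(1 − 0.684743) = −0.75 ln(0.315257)
  = −0.75 × (-1.154367) = 0.865775 substitutions/site.

0.8658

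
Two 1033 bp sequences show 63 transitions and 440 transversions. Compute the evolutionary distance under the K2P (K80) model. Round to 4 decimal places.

0.8744

P = 63/1033 ≈ 0.060987 and Q = 440/1033 ≈ 0.425944.
Under the Kimura two-parameter model, d = −½ ln(1 − 2P − Q) − ¼ ln(1 − 2Q).
1 − 2P − Q = 0.452082, giving −½ ln(0.452082) = 0.396946.
1 − 2Q = 0.148112, giving −¼ ln(0.148112) = 0.477447.
d = 0.396946 + 0.477447 = 0.874393.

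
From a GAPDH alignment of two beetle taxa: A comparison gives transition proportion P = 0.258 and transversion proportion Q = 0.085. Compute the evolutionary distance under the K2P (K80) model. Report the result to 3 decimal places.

0.506

Under the Kimura two-parameter model, d = −½ ln(1 − 2P − Q) − ¼ ln(1 − 2Q).
1 − 2P − Q = 0.399, giving −½ ln(0.399) = 0.459397.
1 − 2Q = 0.83, giving −¼ ln(0.83) = 0.046582.
d = 0.459397 + 0.046582 = 0.505979.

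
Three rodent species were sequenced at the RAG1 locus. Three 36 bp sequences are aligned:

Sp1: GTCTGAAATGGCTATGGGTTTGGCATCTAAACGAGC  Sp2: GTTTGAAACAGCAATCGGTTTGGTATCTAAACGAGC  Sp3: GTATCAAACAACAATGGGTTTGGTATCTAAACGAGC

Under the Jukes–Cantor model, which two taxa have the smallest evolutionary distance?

Sp1–Sp2: 6/36 differ, p = 0.167, d = 0.188.
Sp1–Sp3: 7/36 differ, p = 0.194, d = 0.225.
Sp2–Sp3: 4/36 differ, p = 0.111, d = 0.120.
The smallest distance is between Sp2 and Sp3.

Sp2 and Sp3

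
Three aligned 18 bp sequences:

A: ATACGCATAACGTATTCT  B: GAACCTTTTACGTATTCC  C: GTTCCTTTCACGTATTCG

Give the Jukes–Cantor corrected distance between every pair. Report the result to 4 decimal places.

A–B: 7/18 sites differ → p ≈ 0.388889, d = −0.75 ln(1 − 0.518519) = 0.548166 ≈ 0.5482.
A–C: 7/18 sites differ → p ≈ 0.388889, d = −0.75 ln(1 − 0.518519) = 0.548166 ≈ 0.5482.
B–C: 4/18 sites differ → p ≈ 0.222222, d = −0.75 ln(1 − 0.296296) = 0.263548 ≈ 0.2635.

d(A,B) = 0.5482, d(A,C) = 0.5482, d(B,C) = 0.2635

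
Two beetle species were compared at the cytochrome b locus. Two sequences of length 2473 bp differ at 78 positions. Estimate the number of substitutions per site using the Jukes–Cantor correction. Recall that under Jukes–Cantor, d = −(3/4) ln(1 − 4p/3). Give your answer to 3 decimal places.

p = 78/2473 ≈ 0.031541.
d = −(3/4) ln(1 − 4p/3) = −0.75 ln(1 − 0.042055) = −0.75 ln(0.957945)
  = −0.75 × (-0.042965) = 0.032224 substitutions/site.

0.032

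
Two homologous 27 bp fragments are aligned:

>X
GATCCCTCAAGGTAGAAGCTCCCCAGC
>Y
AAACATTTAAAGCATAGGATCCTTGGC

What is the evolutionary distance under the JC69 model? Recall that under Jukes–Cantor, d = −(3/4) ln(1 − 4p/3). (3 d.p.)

The sequences differ at 13 of 27 sites, so p = 13/27 ≈ 0.481481.
d = −(3/4) ln(1 − 4p/3) = −0.75 ln(1 − 0.641975) = −0.75 ln(0.358025)
  = −0.75 × (-1.027152) = 0.770364 substitutions/site.

0.770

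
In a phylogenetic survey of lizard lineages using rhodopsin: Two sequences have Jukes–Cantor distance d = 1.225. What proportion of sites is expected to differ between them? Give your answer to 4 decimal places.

p = (3/4)(1 − e^(−4d/3)) = 0.75 × (1 − e^(-1.633333)) = 0.75 × (1 − 0.195278) = 0.603542.

0.6035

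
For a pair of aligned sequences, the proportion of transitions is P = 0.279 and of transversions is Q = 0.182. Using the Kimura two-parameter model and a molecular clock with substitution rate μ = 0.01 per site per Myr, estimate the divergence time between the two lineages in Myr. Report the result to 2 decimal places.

39.33

Under the Kimura two-parameter model, d = −½ ln(1 − 2P − Q) − ¼ ln(1 − 2Q).
1 − 2P − Q = 0.26, giving −½ ln(0.26) = 0.673537.
1 − 2Q = 0.636, giving −¼ ln(0.636) = 0.113139.
d = 0.673537 + 0.113139 = 0.786676.
Under a molecular clock d = 2μt, so t = d/(2μ) = 0.786676 / (2 × 0.01) = 39.33 Myr.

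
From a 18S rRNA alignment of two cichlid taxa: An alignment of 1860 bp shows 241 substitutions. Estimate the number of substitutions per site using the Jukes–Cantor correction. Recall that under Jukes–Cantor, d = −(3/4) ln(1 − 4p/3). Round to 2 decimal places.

p = 241/1860 ≈ 0.12957.
d = −(3/4) ln(1 − 4p/3) = −0.75 ln(1 − 0.17276) = −0.75 ln(0.82724)
  = −0.75 × (-0.189660) = 0.142245 substitutions/site.

0.14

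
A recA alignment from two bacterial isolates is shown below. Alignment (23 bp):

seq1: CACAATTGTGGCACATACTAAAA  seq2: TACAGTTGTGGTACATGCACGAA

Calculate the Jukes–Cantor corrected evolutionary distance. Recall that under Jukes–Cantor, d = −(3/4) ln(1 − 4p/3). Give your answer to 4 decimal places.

The sequences differ at 7 of 23 sites (1, 5, 12, 17, 19, 20, 21), so p = 7/23 ≈ 0.304348.
d = −(3/4) ln(1 − 4p/3) = −0.75 ln(1 − 0.405797) = −0.75 ln(0.594203)
  = −0.75 × (-0.520534) = 0.390401 substitutions/site.

0.3904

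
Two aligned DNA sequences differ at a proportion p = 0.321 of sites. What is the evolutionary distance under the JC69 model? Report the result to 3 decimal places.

0.419

d = −(3/4) ln(1 − 4p/3) = −0.75 ln(1 − 0.428) = −0.75 ln(0.572)
  = −0.75 × (-0.558616) = 0.418962 substitutions/site.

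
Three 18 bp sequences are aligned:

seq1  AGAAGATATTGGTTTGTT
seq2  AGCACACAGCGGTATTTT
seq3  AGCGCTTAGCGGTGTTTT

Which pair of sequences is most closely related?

seq1–seq2: 7/18 differ, p = 0.389, d = 0.548.
seq1–seq3: 8/18 differ, p = 0.444, d = 0.673.
seq2–seq3: 4/18 differ, p = 0.222, d = 0.264.
The smallest distance is between seq2 and seq3.

seq2 and seq3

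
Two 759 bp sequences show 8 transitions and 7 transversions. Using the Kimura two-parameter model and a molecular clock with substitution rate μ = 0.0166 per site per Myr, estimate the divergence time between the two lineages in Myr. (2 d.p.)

0.60

P = 8/759 ≈ 0.01054 and Q = 7/759 ≈ 0.009223.
Under the Kimura two-parameter model, d = −½ ln(1 − 2P − Q) − ¼ ln(1 − 2Q).
1 − 2P − Q = 0.969697, giving −½ ln(0.969697) = 0.015386.
1 − 2Q = 0.981554, giving −¼ ln(0.981554) = 0.004655.
d = 0.015386 + 0.004655 = 0.020041.
Under a molecular clock d = 2μt, so t = d/(2μ) = 0.020041 / (2 × 0.0166) = 0.60 Myr.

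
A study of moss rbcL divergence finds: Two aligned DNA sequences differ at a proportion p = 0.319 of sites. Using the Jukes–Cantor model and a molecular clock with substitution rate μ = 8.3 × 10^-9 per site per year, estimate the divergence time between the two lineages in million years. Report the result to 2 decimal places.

d = −(3/4) ln(1 − 4p/3) = −0.75 ln(1 − 0.425333) = −0.75 ln(0.574667)
  = −0.75 × (-0.553965) = 0.415474 substitutions/site.
Under a molecular clock d = 2μt, so t = d/(2μ) = 0.415474 / (2 × 8.3 × 10^-9) = 25.03 million years.

25.03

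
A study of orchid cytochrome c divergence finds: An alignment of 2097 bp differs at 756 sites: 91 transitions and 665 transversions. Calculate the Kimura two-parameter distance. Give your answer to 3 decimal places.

P = 91/2097 ≈ 0.043395 and Q = 665/2097 ≈ 0.31712.
Under the Kimura two-parameter model, d = −½ ln(1 − 2P − Q) − ¼ ln(1 − 2Q).
1 − 2P − Q = 0.59609, giving −½ ln(0.59609) = 0.258682.
1 − 2Q = 0.36576, giving −¼ ln(0.36576) = 0.251444.
d = 0.258682 + 0.251444 = 0.510126.

0.510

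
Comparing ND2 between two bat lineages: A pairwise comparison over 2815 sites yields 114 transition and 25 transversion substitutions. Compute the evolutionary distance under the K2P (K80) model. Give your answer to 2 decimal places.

P = 114/2815 ≈ 0.040497 and Q = 25/2815 ≈ 0.008881.
Under the Kimura two-parameter model, d = −½ ln(1 − 2P − Q) − ¼ ln(1 − 2Q).
1 − 2P − Q = 0.910125, giving −½ ln(0.910125) = 0.047087.
1 − 2Q = 0.982238, giving −¼ ln(0.982238) = 0.004480.
d = 0.047087 + 0.004480 = 0.051567.

0.05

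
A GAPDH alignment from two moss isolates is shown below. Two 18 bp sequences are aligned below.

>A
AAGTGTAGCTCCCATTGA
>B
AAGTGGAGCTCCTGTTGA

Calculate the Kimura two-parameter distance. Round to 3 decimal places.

Of 18 sites, 2 differences are transitions and 1 are transversions, so P = 2/18 ≈ 0.111111 and Q = 1/18 ≈ 0.055556.
Under the Kimura two-parameter model, d = −½ ln(1 − 2P − Q) − ¼ ln(1 − 2Q).
1 − 2P − Q = 0.722222, giving −½ ln(0.722222) = 0.162711.
1 − 2Q = 0.888888, giving −¼ ln(0.888888) = 0.029446.
d = 0.162711 + 0.029446 = 0.192157.

0.192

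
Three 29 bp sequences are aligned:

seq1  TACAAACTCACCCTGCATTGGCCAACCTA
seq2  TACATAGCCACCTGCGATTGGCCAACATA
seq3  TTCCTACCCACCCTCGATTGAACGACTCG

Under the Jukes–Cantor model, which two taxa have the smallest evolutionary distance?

seq1 and seq2

seq1–seq2: 8/29 differ, p = 0.276, d = 0.344.
seq1–seq3: 12/29 differ, p = 0.414, d = 0.602.
seq2–seq3: 11/29 differ, p = 0.379, d = 0.529.
The smallest distance is between seq1 and seq2.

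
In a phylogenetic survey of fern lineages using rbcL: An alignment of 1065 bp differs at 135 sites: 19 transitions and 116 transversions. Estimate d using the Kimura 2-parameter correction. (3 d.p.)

0.140

P = 19/1065 ≈ 0.01784 and Q = 116/1065 ≈ 0.10892.
Under the Kimura two-parameter model, d = −½ ln(1 − 2P − Q) − ¼ ln(1 − 2Q).
1 − 2P − Q = 0.8554, giving −½ ln(0.8554) = 0.078093.
1 − 2Q = 0.78216, giving −¼ ln(0.78216) = 0.061424.
d = 0.078093 + 0.061424 = 0.139517.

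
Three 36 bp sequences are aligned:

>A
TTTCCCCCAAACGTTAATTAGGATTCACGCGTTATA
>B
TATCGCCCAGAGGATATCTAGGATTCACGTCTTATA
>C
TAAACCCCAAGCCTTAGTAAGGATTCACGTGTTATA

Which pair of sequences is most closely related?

A–B: 9/36 differ, p = 0.250, d = 0.304.
A–C: 8/36 differ, p = 0.222, d = 0.264.
B–C: 12/36 differ, p = 0.333, d = 0.441.
The smallest distance is between A and C.

A and C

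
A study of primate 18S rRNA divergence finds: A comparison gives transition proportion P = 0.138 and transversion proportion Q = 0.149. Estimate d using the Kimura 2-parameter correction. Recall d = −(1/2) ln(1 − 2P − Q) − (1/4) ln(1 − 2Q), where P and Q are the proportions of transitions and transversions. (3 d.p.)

0.365

Under the Kimura two-parameter model, d = −½ ln(1 − 2P − Q) − ¼ ln(1 − 2Q).
1 − 2P − Q = 0.575, giving −½ ln(0.575) = 0.276693.
1 − 2Q = 0.702, giving −¼ ln(0.702) = 0.088455.
d = 0.276693 + 0.088455 = 0.365148.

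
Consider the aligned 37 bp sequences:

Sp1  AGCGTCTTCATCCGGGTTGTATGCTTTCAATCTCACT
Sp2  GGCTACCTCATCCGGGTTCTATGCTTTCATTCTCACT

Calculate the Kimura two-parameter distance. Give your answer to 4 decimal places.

Of 37 sites, 2 differences are transitions and 4 are transversions, so P = 2/37 ≈ 0.054054 and Q = 4/37 ≈ 0.108108.
Under the Kimura two-parameter model, d = −½ ln(1 − 2P − Q) − ¼ ln(1 − 2Q).
1 − 2P − Q = 0.783784, giving −½ ln(0.783784) = 0.121811.
1 − 2Q = 0.783784, giving −¼ ln(0.783784) = 0.060905.
d = 0.121811 + 0.060905 = 0.182716.

0.1827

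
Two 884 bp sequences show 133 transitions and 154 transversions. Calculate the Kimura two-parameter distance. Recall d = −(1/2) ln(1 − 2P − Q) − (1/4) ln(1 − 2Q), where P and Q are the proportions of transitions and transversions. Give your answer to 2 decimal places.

P = 133/884 ≈ 0.150452 and Q = 154/884 ≈ 0.174208.
Under the Kimura two-parameter model, d = −½ ln(1 − 2P − Q) − ¼ ln(1 − 2Q).
1 − 2P − Q = 0.524888, giving −½ ln(0.524888) = 0.322285.
1 − 2Q = 0.651584, giving −¼ ln(0.651584) = 0.107087.
d = 0.322285 + 0.107087 = 0.429372.

0.43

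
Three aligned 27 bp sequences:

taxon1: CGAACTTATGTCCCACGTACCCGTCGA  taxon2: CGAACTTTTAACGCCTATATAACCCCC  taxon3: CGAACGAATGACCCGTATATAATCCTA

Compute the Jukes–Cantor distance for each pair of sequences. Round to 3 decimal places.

d(taxon1,taxon2) = 0.882, d(taxon1,taxon3) = 0.673, d(taxon2,taxon3) = 0.441

taxon1–taxon2: 14/27 sites differ → p ≈ 0.518519, d = −0.75 ln(1 − 0.691359) = 0.881682 ≈ 0.882.
taxon1–taxon3: 12/27 sites differ → p ≈ 0.444444, d = −0.75 ln(1 − 0.592592) = 0.673455 ≈ 0.673.
taxon2–taxon3: 9/27 sites differ → p ≈ 0.333333, d = −0.75 ln(1 − 0.444444) = 0.440839 ≈ 0.441.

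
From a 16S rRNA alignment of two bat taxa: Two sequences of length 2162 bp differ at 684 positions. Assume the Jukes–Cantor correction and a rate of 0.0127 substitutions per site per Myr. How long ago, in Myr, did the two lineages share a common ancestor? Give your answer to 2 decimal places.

p = 684/2162 ≈ 0.316374.
d = −(3/4) ln(1 − 4p/3) = −0.75 ln(1 − 0.421832) = −0.75 ln(0.578168)
  = −0.75 × (-0.547891) = 0.410918 substitutions/site.
Under a molecular clock d = 2μt, so t = d/(2μ) = 0.410918 / (2 × 0.0127) = 16.18 Myr.

16.18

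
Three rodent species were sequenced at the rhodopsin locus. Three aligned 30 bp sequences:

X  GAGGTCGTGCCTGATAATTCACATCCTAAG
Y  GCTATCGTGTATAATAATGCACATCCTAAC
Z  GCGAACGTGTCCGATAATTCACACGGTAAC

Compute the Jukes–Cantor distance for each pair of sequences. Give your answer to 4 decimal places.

d(X,Y) = 0.3295, d(X,Z) = 0.3831, d(Y,Z) = 0.3831

X–Y: 8/30 sites differ → p ≈ 0.266667, d = −0.75 ln(1 − 0.355556) = 0.329526 ≈ 0.3295.
X–Z: 9/30 sites differ → p = 0.3, d = −0.75 ln(1 − 0.4) = 0.383119 ≈ 0.3831.
Y–Z: 9/30 sites differ → p = 0.3, d = −0.75 ln(1 − 0.4) = 0.383119 ≈ 0.3831.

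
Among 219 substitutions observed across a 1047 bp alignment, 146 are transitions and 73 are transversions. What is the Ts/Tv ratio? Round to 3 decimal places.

R = 146/73 = 2.000.

2.000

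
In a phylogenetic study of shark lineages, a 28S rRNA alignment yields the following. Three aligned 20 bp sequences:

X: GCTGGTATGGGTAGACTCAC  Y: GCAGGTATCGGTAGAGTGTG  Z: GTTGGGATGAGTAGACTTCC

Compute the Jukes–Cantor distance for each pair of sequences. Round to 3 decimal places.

X–Y: 6/20 sites differ → p = 0.3, d = −0.75 ln(1 − 0.4) = 0.383119 ≈ 0.383.
X–Z: 5/20 sites differ → p = 0.25, d = −0.75 ln(1 − 0.333333) = 0.304098 ≈ 0.304.
Y–Z: 9/20 sites differ → p = 0.45, d = −0.75 ln(1 − 0.6) = 0.687218 ≈ 0.687.

d(X,Y) = 0.383, d(X,Z) = 0.304, d(Y,Z) = 0.687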